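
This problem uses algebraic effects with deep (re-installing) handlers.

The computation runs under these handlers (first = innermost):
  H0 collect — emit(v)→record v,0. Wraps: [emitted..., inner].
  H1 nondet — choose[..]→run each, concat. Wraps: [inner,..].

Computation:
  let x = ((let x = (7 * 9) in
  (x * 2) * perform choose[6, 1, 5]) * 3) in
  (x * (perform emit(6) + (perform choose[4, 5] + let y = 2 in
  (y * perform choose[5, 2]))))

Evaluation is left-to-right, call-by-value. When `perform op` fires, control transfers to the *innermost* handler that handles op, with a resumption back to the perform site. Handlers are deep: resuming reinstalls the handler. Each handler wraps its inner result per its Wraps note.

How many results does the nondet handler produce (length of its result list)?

Answer: 12

Step-by-step:
choose[6, 1, 5] @ H1
  branch[0] choose=6:
    emit(6) @ H0 ⇒ out+=6
    choose[4, 5] @ H1
      branch[0] choose=4:
        choose[5, 2] @ H1
          branch[0] choose=5:
            H0 returns [6, 31752]
            H1 returns [[6, 31752]]
          branch[1] choose=2:
            H0 returns [6, 18144]
            H1 returns [[6, 18144]]
      branch[1] choose=5:
        choose[5, 2] @ H1
          branch[0] choose=5:
            H0 returns [6, 34020]
            H1 returns [[6, 34020]]
          branch[1] choose=2:
            H0 returns [6, 20412]
            H1 returns [[6, 20412]]
  branch[1] choose=1:
    emit(6) @ H0 ⇒ out+=6
    choose[4, 5] @ H1
      branch[0] choose=4:
        choose[5, 2] @ H1
          branch[0] choose=5:
            H0 returns [6, 5292]
            H1 returns [[6, 5292]]
          branch[1] choose=2:
            H0 returns [6, 3024]
            H1 returns [[6, 3024]]
      branch[1] choose=5:
        choose[5, 2] @ H1
          branch[0] choose=5:
            H0 returns [6, 5670]
            H1 returns [[6, 5670]]
          branch[1] choose=2:
            H0 returns [6, 3402]
            H1 returns [[6, 3402]]
  branch[2] choose=5:
    emit(6) @ H0 ⇒ out+=6
    choose[4, 5] @ H1
      branch[0] choose=4:
        choose[5, 2] @ H1
          branch[0] choose=5:
            H0 returns [6, 26460]
            H1 returns [[6, 26460]]
          branch[1] choose=2:
            H0 returns [6, 15120]
            H1 returns [[6, 15120]]
      branch[1] choose=5:
        choose[5, 2] @ H1
          branch[0] choose=5:
            H0 returns [6, 28350]
            H1 returns [[6, 28350]]
          branch[1] choose=2:
            H0 returns [6, 17010]
            H1 returns [[6, 17010]]
= [[6, 31752], [6, 18144], [6, 34020], [6, 20412], [6, 5292], [6, 3024], [6, 5670], [6, 3402], [6, 26460], [6, 15120], [6, 28350], [6, 17010]]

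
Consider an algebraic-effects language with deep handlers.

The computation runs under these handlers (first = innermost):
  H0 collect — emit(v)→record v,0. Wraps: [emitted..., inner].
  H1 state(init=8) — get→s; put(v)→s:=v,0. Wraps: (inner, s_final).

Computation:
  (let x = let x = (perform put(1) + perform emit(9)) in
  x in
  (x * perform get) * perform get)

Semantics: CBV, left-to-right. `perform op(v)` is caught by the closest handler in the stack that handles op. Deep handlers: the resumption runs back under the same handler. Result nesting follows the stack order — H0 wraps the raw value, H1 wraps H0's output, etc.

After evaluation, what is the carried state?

Answer: 1

Working:
put(1) @ H1 ⇒ s:=1
emit(9) @ H0 ⇒ out+=9
get @ H1 ⇒ 1
get @ H1 ⇒ 1
H0 returns [9, 0]
H1 returns ([9, 0], 1)
= ([9, 0], 1)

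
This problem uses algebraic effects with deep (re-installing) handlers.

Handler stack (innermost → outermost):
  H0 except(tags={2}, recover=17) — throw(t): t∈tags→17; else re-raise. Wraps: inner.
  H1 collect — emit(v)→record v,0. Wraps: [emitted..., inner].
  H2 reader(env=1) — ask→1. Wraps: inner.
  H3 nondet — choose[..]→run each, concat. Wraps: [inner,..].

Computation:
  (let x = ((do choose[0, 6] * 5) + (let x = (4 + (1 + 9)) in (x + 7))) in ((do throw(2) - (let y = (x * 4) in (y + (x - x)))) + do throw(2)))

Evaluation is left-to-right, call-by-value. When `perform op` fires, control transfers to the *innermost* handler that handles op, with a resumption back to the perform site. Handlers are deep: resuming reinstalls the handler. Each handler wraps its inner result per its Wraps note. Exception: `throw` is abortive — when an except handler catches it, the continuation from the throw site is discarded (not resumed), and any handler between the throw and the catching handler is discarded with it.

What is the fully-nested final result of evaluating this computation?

Answer: [[17], [17]]

Evaluation trace:
choose[0, 6] @ H3
  branch[0] choose=0:
    throw(2) @ H0 caught ⇒ 17
    H1 returns [17]
    H2 returns [17]
    H3 returns [[17]]
  branch[1] choose=6:
    throw(2) @ H0 caught ⇒ 17
    H1 returns [17]
    H2 returns [17]
    H3 returns [[17]]
= [[17], [17]]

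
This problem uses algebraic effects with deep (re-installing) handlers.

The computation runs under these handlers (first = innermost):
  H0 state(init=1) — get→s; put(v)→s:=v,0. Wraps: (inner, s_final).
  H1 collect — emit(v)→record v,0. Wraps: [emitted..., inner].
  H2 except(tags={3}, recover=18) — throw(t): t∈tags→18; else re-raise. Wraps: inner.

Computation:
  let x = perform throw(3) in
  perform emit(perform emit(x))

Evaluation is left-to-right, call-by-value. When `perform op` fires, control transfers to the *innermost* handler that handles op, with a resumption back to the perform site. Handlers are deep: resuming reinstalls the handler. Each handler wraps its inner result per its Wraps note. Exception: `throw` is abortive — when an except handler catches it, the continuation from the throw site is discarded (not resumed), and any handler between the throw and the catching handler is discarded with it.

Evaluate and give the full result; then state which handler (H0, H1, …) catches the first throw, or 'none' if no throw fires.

Answer: 18 ; first throw caught by: H2

Evaluation trace:
throw(3) @ H2 caught ⇒ 18
= 18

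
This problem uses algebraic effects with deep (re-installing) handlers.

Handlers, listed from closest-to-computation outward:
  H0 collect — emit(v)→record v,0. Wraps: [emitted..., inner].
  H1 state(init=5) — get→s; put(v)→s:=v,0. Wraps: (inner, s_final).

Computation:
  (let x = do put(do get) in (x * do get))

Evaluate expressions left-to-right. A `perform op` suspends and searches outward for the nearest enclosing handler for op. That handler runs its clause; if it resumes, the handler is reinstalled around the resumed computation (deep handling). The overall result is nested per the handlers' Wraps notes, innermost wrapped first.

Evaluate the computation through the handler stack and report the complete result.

Answer: ([0], 5)

Evaluation trace:
get @ H1 ⇒ 5
put(5) @ H1 ⇒ s:=5
get @ H1 ⇒ 5
H0 returns [0]
H1 returns ([0], 5)
= ([0], 5)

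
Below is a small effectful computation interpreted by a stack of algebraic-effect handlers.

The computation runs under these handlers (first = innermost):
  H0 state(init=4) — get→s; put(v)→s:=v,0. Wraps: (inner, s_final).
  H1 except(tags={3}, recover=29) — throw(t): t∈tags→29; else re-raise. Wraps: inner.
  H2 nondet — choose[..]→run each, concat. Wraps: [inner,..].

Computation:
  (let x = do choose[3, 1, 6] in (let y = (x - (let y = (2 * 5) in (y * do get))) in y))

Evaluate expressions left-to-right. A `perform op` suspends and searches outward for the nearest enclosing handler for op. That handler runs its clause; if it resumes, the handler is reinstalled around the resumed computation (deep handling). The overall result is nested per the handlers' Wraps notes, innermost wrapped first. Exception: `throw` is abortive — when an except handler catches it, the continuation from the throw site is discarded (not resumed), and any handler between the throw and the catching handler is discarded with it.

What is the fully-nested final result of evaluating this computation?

Working:
choose[3, 1, 6] @ H2
  branch[0] choose=3:
    get @ H0 ⇒ 4
    H0 returns (-37, 4)
    H1 returns (-37, 4)
    H2 returns [(-37, 4)]
  branch[1] choose=1:
    get @ H0 ⇒ 4
    H0 returns (-39, 4)
    H1 returns (-39, 4)
    H2 returns [(-39, 4)]
  branch[2] choose=6:
    get @ H0 ⇒ 4
    H0 returns (-34, 4)
    H1 returns (-34, 4)
    H2 returns [(-34, 4)]
= [(-37, 4), (-39, 4), (-34, 4)]

Answer: [(-37, 4), (-39, 4), (-34, 4)]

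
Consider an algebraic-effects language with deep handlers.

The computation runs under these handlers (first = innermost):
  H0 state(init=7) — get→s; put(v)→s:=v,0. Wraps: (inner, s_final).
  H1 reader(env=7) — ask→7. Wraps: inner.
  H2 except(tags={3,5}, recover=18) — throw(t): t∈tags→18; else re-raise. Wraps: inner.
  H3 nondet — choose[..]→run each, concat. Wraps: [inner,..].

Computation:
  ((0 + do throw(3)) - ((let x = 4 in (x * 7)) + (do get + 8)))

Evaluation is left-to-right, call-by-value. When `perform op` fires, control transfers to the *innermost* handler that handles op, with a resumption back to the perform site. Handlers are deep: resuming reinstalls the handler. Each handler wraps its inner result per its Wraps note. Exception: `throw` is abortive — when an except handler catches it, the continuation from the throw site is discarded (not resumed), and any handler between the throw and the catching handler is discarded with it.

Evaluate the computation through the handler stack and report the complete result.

Evaluation trace:
throw(3) @ H2 caught ⇒ 18
H3 returns [18]
= [18]

Answer: [18]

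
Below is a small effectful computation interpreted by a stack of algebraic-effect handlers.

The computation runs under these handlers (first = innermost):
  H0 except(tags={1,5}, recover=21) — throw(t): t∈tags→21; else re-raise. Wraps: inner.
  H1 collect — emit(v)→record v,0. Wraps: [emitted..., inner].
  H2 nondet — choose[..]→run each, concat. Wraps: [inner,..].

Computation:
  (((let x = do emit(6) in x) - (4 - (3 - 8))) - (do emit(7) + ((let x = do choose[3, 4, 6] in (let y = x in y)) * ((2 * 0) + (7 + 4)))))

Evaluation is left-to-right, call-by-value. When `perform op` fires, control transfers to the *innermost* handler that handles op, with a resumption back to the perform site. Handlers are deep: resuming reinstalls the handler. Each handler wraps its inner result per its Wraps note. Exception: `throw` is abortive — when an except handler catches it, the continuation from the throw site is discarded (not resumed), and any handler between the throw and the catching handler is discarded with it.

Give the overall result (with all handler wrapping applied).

Working:
emit(6) @ H1 ⇒ out+=6
emit(7) @ H1 ⇒ out+=7
choose[3, 4, 6] @ H2
  branch[0] choose=3:
    H0 returns -42
    H1 returns [6, 7, -42]
    H2 returns [[6, 7, -42]]
  branch[1] choose=4:
    H0 returns -53
    H1 returns [6, 7, -53]
    H2 returns [[6, 7, -53]]
  branch[2] choose=6:
    H0 returns -75
    H1 returns [6, 7, -75]
    H2 returns [[6, 7, -75]]
= [[6, 7, -42], [6, 7, -53], [6, 7, -75]]

Answer: [[6, 7, -42], [6, 7, -53], [6, 7, -75]]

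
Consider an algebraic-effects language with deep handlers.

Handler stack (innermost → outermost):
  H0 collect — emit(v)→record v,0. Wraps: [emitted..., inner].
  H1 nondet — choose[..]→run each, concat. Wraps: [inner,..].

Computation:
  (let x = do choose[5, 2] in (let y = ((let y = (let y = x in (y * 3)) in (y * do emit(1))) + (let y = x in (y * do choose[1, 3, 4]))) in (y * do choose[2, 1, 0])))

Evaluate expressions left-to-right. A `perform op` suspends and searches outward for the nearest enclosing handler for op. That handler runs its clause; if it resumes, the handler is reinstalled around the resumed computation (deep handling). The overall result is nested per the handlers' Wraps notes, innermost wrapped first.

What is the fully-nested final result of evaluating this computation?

Answer: [[1, 10], [1, 5], [1, 0], [1, 30], [1, 15], [1, 0], [1, 40], [1, 20], [1, 0], [1, 4], [1, 2], [1, 0], [1, 12], [1, 6], [1, 0], [1, 16], [1, 8], [1, 0]]

Working:
choose[5, 2] @ H1
  branch[0] choose=5:
    emit(1) @ H0 ⇒ out+=1
    choose[1, 3, 4] @ H1
      branch[0] choose=1:
        choose[2, 1, 0] @ H1
          branch[0] choose=2:
            H0 returns [1, 10]
            H1 returns [[1, 10]]
          branch[1] choose=1:
            H0 returns [1, 5]
            H1 returns [[1, 5]]
          branch[2] choose=0:
            H0 returns [1, 0]
            H1 returns [[1, 0]]
      branch[1] choose=3:
        choose[2, 1, 0] @ H1
          branch[0] choose=2:
            H0 returns [1, 30]
            H1 returns [[1, 30]]
          branch[1] choose=1:
            H0 returns [1, 15]
            H1 returns [[1, 15]]
          branch[2] choose=0:
            H0 returns [1, 0]
            H1 returns [[1, 0]]
      branch[2] choose=4:
        choose[2, 1, 0] @ H1
          branch[0] choose=2:
            H0 returns [1, 40]
            H1 returns [[1, 40]]
          branch[1] choose=1:
            H0 returns [1, 20]
            H1 returns [[1, 20]]
          branch[2] choose=0:
            H0 returns [1, 0]
            H1 returns [[1, 0]]
  branch[1] choose=2:
    emit(1) @ H0 ⇒ out+=1
    choose[1, 3, 4] @ H1
      branch[0] choose=1:
        choose[2, 1, 0] @ H1
          branch[0] choose=2:
            H0 returns [1, 4]
            H1 returns [[1, 4]]
          branch[1] choose=1:
            H0 returns [1, 2]
            H1 returns [[1, 2]]
          branch[2] choose=0:
            H0 returns [1, 0]
            H1 returns [[1, 0]]
      branch[1] choose=3:
        choose[2, 1, 0] @ H1
          branch[0] choose=2:
            H0 returns [1, 12]
            H1 returns [[1, 12]]
          branch[1] choose=1:
            H0 returns [1, 6]
            H1 returns [[1, 6]]
          branch[2] choose=0:
            H0 returns [1, 0]
            H1 returns [[1, 0]]
      branch[2] choose=4:
        choose[2, 1, 0] @ H1
          branch[0] choose=2:
            H0 returns [1, 16]
            H1 returns [[1, 16]]
          branch[1] choose=1:
            H0 returns [1, 8]
            H1 returns [[1, 8]]
          branch[2] choose=0:
            H0 returns [1, 0]
            H1 returns [[1, 0]]
= [[1, 10], [1, 5], [1, 0], [1, 30], [1, 15], [1, 0], [1, 40], [1, 20], [1, 0], [1, 4], [1, 2], [1, 0], [1, 12], [1, 6], [1, 0], [1, 16], [1, 8], [1, 0]]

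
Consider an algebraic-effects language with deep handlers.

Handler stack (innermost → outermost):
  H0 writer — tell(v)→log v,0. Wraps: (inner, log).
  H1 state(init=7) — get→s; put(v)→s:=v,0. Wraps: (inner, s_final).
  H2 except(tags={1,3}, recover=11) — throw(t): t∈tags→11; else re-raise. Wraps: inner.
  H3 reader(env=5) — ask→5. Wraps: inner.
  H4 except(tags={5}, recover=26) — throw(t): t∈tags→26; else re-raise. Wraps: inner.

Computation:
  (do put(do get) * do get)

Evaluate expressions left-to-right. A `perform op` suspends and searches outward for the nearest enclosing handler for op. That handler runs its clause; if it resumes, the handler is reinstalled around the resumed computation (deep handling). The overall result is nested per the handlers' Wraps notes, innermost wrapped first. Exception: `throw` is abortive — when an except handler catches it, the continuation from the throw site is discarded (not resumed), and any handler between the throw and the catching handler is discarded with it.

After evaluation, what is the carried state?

Evaluation trace:
get @ H1 ⇒ 7
put(7) @ H1 ⇒ s:=7
get @ H1 ⇒ 7
H0 returns (0, ())
H1 returns ((0, ()), 7)
H2 returns ((0, ()), 7)
H3 returns ((0, ()), 7)
H4 returns ((0, ()), 7)
= ((0, ()), 7)

Answer: 7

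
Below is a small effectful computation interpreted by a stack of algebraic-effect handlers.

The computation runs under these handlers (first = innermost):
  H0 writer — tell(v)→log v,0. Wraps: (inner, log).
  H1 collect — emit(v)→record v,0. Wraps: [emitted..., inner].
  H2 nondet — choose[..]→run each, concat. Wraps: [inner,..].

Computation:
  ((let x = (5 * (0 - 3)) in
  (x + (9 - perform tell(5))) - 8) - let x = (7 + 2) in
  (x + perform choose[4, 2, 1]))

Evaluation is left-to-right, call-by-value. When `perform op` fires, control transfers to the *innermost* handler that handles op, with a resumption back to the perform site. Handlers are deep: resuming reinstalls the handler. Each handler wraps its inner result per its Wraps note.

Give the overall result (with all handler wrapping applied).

Answer: [[(-27, (5))], [(-25, (5))], [(-24, (5))]]

Working:
tell(5) @ H0 ⇒ log+=5
choose[4, 2, 1] @ H2
  branch[0] choose=4:
    H0 returns (-27, (5))
    H1 returns [(-27, (5))]
    H2 returns [[(-27, (5))]]
  branch[1] choose=2:
    H0 returns (-25, (5))
    H1 returns [(-25, (5))]
    H2 returns [[(-25, (5))]]
  branch[2] choose=1:
    H0 returns (-24, (5))
    H1 returns [(-24, (5))]
    H2 returns [[(-24, (5))]]
= [[(-27, (5))], [(-25, (5))], [(-24, (5))]]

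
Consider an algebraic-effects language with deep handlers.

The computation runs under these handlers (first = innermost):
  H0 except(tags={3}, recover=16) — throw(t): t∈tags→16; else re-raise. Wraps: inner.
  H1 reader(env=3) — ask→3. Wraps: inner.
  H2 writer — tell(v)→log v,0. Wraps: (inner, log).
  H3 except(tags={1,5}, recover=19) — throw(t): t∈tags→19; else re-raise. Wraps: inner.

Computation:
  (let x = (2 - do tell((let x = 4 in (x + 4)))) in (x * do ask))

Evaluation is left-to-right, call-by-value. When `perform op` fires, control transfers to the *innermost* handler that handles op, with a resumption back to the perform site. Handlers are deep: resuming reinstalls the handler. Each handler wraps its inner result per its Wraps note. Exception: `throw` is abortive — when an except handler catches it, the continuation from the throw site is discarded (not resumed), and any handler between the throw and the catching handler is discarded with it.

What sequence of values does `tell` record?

Answer: (8)

Step-by-step:
tell(8) @ H2 ⇒ log+=8
ask @ H1 ⇒ 3
H0 returns 6
H1 returns 6
H2 returns (6, (8))
H3 returns (6, (8))
= (6, (8))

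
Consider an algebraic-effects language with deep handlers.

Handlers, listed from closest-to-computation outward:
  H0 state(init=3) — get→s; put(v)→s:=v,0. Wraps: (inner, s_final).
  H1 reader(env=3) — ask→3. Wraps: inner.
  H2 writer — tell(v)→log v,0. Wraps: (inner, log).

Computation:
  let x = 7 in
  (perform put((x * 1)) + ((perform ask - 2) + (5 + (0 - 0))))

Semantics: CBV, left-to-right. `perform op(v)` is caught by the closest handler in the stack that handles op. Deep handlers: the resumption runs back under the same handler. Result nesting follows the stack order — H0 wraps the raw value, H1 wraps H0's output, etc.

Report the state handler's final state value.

Answer: 7

Step-by-step:
put(7) @ H0 ⇒ s:=7
ask @ H1 ⇒ 3
H0 returns (6, 7)
H1 returns (6, 7)
H2 returns ((6, 7), ())
= ((6, 7), ())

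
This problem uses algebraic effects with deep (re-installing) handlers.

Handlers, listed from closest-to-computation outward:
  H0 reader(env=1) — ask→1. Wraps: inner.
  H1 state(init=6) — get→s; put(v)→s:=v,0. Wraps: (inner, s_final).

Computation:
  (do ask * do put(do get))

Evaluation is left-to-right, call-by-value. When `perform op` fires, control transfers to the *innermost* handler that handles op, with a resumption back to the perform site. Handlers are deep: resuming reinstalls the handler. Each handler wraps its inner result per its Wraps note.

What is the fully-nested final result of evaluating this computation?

Answer: (0, 6)

Step-by-step:
ask @ H0 ⇒ 1
get @ H1 ⇒ 6
put(6) @ H1 ⇒ s:=6
H0 returns 0
H1 returns (0, 6)
= (0, 6)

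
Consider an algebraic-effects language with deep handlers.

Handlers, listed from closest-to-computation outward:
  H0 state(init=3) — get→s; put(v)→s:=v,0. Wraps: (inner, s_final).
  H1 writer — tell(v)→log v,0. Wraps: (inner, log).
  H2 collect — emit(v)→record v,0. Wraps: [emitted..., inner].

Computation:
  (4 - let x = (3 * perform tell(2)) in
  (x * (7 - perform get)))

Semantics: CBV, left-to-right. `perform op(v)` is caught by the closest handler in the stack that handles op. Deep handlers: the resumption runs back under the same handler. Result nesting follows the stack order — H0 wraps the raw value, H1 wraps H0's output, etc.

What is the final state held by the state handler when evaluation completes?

Evaluation trace:
tell(2) @ H1 ⇒ log+=2
get @ H0 ⇒ 3
H0 returns (4, 3)
H1 returns ((4, 3), (2))
H2 returns [((4, 3), (2))]
= [((4, 3), (2))]

Answer: 3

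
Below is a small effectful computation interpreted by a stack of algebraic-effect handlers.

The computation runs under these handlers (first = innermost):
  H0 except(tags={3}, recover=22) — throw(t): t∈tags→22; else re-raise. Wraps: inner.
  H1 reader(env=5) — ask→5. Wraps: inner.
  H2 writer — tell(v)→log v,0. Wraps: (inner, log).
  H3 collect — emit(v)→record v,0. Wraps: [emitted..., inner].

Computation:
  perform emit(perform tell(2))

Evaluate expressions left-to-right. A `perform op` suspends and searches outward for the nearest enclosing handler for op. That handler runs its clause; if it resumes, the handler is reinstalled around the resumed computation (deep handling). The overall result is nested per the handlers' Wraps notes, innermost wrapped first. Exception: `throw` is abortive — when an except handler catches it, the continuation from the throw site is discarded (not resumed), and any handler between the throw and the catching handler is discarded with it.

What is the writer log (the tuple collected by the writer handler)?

Answer: (2)

Working:
tell(2) @ H2 ⇒ log+=2
emit(0) @ H3 ⇒ out+=0
H0 returns 0
H1 returns 0
H2 returns (0, (2))
H3 returns [0, (0, (2))]
= [0, (0, (2))]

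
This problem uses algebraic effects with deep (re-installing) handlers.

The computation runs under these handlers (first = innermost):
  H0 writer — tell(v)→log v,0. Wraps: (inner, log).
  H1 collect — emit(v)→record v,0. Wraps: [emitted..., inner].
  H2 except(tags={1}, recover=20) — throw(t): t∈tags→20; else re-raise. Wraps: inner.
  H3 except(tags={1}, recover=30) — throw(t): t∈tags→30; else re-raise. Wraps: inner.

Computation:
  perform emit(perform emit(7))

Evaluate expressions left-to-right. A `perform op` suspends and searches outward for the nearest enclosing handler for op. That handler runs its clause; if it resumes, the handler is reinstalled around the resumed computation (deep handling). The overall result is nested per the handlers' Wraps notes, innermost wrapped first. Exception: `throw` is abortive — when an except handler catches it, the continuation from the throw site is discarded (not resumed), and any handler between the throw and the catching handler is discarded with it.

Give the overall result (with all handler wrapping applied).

Step-by-step:
emit(7) @ H1 ⇒ out+=7
emit(0) @ H1 ⇒ out+=0
H0 returns (0, ())
H1 returns [7, 0, (0, ())]
H2 returns [7, 0, (0, ())]
H3 returns [7, 0, (0, ())]
= [7, 0, (0, ())]

Answer: [7, 0, (0, ())]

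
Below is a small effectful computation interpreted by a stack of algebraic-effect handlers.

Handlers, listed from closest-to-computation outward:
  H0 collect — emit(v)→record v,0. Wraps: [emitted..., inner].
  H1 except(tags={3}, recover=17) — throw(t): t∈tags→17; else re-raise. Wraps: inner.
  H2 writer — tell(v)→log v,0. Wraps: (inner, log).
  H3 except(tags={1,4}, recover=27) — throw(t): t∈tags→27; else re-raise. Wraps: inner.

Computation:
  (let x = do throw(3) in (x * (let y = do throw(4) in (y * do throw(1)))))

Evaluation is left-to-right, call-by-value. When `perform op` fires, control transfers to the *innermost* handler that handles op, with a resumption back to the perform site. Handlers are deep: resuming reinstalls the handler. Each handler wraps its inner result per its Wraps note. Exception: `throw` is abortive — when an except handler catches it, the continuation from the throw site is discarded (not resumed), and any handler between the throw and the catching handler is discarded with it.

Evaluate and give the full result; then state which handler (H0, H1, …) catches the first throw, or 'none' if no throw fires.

Working:
throw(3) @ H1 caught ⇒ 17
H2 returns (17, ())
H3 returns (17, ())
= (17, ())

Answer: (17, ()) ; first throw caught by: H1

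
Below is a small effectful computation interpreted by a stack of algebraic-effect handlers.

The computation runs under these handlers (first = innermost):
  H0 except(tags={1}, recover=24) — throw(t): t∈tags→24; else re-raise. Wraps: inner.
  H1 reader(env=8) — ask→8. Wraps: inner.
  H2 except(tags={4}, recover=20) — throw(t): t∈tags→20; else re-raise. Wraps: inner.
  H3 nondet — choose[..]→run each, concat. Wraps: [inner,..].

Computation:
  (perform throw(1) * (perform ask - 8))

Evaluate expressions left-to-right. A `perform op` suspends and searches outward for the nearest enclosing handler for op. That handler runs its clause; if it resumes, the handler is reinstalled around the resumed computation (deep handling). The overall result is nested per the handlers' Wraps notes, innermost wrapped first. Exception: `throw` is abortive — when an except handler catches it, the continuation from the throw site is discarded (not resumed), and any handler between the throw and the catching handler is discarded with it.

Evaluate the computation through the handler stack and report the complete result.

Step-by-step:
throw(1) @ H0 caught ⇒ 24
H1 returns 24
H2 returns 24
H3 returns [24]
= [24]

Answer: [24]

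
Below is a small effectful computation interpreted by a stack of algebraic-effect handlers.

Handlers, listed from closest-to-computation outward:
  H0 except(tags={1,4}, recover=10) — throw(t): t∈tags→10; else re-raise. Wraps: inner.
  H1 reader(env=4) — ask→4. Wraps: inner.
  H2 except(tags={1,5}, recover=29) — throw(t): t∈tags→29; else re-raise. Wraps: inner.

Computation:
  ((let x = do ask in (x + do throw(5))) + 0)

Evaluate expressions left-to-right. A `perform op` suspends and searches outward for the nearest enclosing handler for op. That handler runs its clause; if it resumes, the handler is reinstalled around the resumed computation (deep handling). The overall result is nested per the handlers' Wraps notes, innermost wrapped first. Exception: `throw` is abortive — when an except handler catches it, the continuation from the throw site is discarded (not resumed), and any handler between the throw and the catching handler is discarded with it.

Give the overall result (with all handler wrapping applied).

Evaluation trace:
ask @ H1 ⇒ 4
throw(5) @ H0 re-raised
throw(5) @ H2 caught ⇒ 29
= 29

Answer: 29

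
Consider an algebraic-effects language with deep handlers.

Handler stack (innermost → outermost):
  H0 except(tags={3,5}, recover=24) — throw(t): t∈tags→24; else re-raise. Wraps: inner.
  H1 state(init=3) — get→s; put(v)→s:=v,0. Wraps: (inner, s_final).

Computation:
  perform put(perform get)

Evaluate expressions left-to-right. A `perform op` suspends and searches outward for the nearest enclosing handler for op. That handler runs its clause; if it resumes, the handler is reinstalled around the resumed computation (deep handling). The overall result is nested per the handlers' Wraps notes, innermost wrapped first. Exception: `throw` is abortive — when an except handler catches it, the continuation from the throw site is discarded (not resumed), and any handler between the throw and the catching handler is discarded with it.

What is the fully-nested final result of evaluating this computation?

Step-by-step:
get @ H1 ⇒ 3
put(3) @ H1 ⇒ s:=3
H0 returns 0
H1 returns (0, 3)
= (0, 3)

Answer: (0, 3)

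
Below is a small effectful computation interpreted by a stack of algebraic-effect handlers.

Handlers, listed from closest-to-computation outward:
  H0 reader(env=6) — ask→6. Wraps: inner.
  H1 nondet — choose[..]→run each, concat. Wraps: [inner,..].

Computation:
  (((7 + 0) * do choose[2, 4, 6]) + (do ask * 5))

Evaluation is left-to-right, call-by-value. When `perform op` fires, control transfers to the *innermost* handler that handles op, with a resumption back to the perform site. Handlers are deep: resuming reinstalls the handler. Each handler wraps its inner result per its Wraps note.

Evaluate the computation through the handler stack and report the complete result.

Step-by-step:
choose[2, 4, 6] @ H1
  branch[0] choose=2:
    ask @ H0 ⇒ 6
    H0 returns 44
    H1 returns [44]
  branch[1] choose=4:
    ask @ H0 ⇒ 6
    H0 returns 58
    H1 returns [58]
  branch[2] choose=6:
    ask @ H0 ⇒ 6
    H0 returns 72
    H1 returns [72]
= [44, 58, 72]

Answer: [44, 58, 72]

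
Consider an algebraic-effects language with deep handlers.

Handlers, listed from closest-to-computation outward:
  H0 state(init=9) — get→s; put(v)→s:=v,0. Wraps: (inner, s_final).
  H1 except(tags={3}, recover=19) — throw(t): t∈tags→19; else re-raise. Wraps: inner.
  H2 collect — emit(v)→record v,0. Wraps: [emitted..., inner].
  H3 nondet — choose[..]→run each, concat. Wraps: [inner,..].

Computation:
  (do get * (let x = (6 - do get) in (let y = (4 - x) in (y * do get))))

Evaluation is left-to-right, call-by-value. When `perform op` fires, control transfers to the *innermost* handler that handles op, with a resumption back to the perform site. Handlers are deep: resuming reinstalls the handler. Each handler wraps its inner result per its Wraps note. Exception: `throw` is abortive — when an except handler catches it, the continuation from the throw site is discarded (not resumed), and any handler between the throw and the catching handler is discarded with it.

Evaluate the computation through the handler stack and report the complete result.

Answer: [[(567, 9)]]

Evaluation trace:
get @ H0 ⇒ 9
get @ H0 ⇒ 9
get @ H0 ⇒ 9
H0 returns (567, 9)
H1 returns (567, 9)
H2 returns [(567, 9)]
H3 returns [[(567, 9)]]
= [[(567, 9)]]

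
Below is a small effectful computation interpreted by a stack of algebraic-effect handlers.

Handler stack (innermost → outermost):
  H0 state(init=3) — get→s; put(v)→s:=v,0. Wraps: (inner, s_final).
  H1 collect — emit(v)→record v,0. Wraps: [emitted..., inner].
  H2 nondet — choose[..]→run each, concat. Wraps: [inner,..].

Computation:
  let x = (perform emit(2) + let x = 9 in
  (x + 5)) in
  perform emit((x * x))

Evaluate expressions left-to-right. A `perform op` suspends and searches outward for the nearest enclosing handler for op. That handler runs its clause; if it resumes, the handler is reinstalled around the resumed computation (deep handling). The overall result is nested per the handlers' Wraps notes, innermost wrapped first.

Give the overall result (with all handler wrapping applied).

Evaluation trace:
emit(2) @ H1 ⇒ out+=2
emit(196) @ H1 ⇒ out+=196
H0 returns (0, 3)
H1 returns [2, 196, (0, 3)]
H2 returns [[2, 196, (0, 3)]]
= [[2, 196, (0, 3)]]

Answer: [[2, 196, (0, 3)]]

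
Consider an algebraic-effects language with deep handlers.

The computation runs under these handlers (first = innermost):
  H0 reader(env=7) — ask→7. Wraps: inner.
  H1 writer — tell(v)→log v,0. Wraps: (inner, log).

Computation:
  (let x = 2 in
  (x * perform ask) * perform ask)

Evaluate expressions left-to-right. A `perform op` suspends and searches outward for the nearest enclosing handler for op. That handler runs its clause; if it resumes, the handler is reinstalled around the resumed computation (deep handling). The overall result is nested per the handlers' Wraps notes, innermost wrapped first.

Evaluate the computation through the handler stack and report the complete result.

Answer: (98, ())

Evaluation trace:
ask @ H0 ⇒ 7
ask @ H0 ⇒ 7
H0 returns 98
H1 returns (98, ())
= (98, ())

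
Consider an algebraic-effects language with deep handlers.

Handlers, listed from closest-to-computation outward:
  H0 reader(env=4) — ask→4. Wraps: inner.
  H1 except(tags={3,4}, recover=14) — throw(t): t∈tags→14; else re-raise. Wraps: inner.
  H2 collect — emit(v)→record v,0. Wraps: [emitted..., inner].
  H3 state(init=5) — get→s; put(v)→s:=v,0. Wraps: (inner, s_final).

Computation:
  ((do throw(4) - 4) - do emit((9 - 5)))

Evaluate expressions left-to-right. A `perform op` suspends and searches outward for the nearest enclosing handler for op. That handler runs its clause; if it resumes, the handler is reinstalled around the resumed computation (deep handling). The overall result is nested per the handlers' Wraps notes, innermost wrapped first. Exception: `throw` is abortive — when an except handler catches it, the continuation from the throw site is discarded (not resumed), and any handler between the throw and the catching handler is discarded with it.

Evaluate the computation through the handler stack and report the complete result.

Evaluation trace:
throw(4) @ H1 caught ⇒ 14
H2 returns [14]
H3 returns ([14], 5)
= ([14], 5)

Answer: ([14], 5)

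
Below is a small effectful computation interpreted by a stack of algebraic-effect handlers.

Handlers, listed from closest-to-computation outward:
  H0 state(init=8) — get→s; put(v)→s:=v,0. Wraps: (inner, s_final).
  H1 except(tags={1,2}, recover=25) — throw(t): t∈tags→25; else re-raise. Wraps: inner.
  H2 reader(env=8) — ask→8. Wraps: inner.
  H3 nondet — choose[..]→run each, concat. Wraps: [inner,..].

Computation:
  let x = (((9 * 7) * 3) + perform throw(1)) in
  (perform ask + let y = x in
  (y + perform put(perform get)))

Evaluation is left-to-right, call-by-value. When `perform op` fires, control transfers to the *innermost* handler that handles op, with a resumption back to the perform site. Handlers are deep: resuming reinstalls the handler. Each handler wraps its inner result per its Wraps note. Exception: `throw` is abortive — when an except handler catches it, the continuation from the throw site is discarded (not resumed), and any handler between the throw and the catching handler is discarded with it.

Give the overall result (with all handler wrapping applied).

Step-by-step:
throw(1) @ H1 caught ⇒ 25
H2 returns 25
H3 returns [25]
= [25]

Answer: [25]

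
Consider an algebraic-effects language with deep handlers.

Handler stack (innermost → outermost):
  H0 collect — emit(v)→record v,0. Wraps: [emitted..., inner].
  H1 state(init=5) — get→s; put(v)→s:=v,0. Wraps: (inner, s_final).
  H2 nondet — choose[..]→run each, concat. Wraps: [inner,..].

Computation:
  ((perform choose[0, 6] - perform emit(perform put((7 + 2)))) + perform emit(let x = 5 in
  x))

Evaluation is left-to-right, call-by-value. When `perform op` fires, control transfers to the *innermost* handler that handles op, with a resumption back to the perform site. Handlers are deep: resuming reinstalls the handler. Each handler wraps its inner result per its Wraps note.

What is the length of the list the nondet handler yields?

Answer: 2

Working:
choose[0, 6] @ H2
  branch[0] choose=0:
    put(9) @ H1 ⇒ s:=9
    emit(0) @ H0 ⇒ out+=0
    emit(5) @ H0 ⇒ out+=5
    H0 returns [0, 5, 0]
    H1 returns ([0, 5, 0], 9)
    H2 returns [([0, 5, 0], 9)]
  branch[1] choose=6:
    put(9) @ H1 ⇒ s:=9
    emit(0) @ H0 ⇒ out+=0
    emit(5) @ H0 ⇒ out+=5
    H0 returns [0, 5, 6]
    H1 returns ([0, 5, 6], 9)
    H2 returns [([0, 5, 6], 9)]
= [([0, 5, 0], 9), ([0, 5, 6], 9)]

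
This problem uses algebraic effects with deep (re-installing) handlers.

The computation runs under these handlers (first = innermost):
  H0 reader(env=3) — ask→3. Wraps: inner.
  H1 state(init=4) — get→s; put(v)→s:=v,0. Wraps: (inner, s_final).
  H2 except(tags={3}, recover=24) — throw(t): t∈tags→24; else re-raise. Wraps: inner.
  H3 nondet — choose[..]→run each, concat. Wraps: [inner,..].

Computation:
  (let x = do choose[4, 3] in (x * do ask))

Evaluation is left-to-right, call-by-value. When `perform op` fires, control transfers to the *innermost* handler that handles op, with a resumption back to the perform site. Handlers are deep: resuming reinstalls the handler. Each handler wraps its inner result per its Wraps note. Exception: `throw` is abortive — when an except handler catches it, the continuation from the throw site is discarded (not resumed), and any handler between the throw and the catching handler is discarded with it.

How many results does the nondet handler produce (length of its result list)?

Step-by-step:
choose[4, 3] @ H3
  branch[0] choose=4:
    ask @ H0 ⇒ 3
    H0 returns 12
    H1 returns (12, 4)
    H2 returns (12, 4)
    H3 returns [(12, 4)]
  branch[1] choose=3:
    ask @ H0 ⇒ 3
    H0 returns 9
    H1 returns (9, 4)
    H2 returns (9, 4)
    H3 returns [(9, 4)]
= [(12, 4), (9, 4)]

Answer: 2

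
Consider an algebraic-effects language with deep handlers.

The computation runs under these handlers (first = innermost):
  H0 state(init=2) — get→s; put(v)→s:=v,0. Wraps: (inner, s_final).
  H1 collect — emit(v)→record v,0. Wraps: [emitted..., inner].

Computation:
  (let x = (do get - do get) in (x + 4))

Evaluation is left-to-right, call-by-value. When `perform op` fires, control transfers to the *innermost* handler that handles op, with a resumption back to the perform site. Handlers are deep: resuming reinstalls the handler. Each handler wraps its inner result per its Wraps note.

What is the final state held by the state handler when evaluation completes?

Evaluation trace:
get @ H0 ⇒ 2
get @ H0 ⇒ 2
H0 returns (4, 2)
H1 returns [(4, 2)]
= [(4, 2)]

Answer: 2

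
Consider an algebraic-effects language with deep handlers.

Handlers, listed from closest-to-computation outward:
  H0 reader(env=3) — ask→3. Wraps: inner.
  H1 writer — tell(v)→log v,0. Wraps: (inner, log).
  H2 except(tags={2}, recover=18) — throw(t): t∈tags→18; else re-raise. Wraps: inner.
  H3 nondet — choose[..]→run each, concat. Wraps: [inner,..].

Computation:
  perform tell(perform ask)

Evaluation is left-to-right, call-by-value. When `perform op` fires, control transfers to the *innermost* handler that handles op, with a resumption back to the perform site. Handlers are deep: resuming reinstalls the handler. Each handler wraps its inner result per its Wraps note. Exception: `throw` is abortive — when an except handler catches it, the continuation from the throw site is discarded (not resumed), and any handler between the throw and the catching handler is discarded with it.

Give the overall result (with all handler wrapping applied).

Answer: [(0, (3))]

Step-by-step:
ask @ H0 ⇒ 3
tell(3) @ H1 ⇒ log+=3
H0 returns 0
H1 returns (0, (3))
H2 returns (0, (3))
H3 returns [(0, (3))]
= [(0, (3))]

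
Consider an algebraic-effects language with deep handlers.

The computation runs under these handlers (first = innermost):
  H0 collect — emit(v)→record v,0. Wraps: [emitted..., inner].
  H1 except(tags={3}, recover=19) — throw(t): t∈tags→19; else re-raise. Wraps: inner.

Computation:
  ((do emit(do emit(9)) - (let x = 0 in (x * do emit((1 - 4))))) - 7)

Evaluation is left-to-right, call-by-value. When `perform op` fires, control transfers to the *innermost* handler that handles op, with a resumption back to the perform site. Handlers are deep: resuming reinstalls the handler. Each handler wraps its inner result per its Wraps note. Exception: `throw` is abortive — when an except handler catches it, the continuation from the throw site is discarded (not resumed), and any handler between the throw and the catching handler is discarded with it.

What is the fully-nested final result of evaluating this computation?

Evaluation trace:
emit(9) @ H0 ⇒ out+=9
emit(0) @ H0 ⇒ out+=0
emit(-3) @ H0 ⇒ out+=-3
H0 returns [9, 0, -3, -7]
H1 returns [9, 0, -3, -7]
= [9, 0, -3, -7]

Answer: [9, 0, -3, -7]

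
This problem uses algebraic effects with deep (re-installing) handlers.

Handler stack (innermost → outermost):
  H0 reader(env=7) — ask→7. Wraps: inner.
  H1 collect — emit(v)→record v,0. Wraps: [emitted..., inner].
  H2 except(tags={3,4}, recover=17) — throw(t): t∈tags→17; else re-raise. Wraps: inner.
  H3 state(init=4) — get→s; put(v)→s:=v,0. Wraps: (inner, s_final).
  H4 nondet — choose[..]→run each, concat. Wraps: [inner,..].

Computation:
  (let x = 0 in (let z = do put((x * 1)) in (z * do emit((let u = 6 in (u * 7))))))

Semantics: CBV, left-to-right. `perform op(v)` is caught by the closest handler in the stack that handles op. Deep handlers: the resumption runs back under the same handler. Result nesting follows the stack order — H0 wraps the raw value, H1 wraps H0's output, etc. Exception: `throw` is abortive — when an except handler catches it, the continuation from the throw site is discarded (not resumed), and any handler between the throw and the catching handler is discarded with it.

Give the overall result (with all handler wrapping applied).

Step-by-step:
put(0) @ H3 ⇒ s:=0
emit(42) @ H1 ⇒ out+=42
H0 returns 0
H1 returns [42, 0]
H2 returns [42, 0]
H3 returns ([42, 0], 0)
H4 returns [([42, 0], 0)]
= [([42, 0], 0)]

Answer: [([42, 0], 0)]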